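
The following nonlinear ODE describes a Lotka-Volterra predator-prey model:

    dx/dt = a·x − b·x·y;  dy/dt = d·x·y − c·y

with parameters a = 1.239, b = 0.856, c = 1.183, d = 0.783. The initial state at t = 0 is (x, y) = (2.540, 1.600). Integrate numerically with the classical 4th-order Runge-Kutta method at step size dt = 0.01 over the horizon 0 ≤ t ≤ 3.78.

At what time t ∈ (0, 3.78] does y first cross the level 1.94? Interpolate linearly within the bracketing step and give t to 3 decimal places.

t=0.000: state=(2.540, 1.600)
step 1 (dt=0.01): k1=(-0.332, 1.289), k2=(-0.346, 1.292), k3=(-0.346, 1.292), k4=(-0.359, 1.295); state += dt/6·(k1+2k2+2k3+k4)
t=0.010: state=(2.537, 1.613)
t=0.020: state=(2.533, 1.626)
t=0.030: state=(2.529, 1.639)
continuing one RK4 step at a time; state shown every 20 steps (Δt=0.2):
t=0.200: state=(2.419, 1.865)
t=0.250: state=(2.373, 1.931)
next step: t=0.260: state=(2.363, 1.944) — y has crossed 1.94
linear interpolation between t=0.250 (1.93054) and t=0.260 (1.94354) → t≈0.257

t = 0.257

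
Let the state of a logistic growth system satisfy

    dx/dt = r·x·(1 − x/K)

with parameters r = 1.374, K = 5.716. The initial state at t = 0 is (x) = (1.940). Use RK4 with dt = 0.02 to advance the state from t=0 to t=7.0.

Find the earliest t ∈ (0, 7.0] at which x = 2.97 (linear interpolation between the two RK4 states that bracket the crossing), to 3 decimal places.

t=0.000: state=(1.940)
step 1 (dt=0.02): k1=(1.761), k2=(1.769), k3=(1.769), k4=(1.776); state += dt/6·(k1+2k2+2k3+k4)
t=0.020: state=(1.975)
t=0.040: state=(2.011)
t=0.060: state=(2.047)
continuing one RK4 step at a time; state shown every 25 steps (Δt=0.5):
t=0.500: state=(2.888)
t=0.540: state=(2.967)
next step: t=0.560: state=(3.006) — x has crossed 2.97
linear interpolation between t=0.540 (2.96653) and t=0.560 (3.00572) → t≈0.542

t = 0.542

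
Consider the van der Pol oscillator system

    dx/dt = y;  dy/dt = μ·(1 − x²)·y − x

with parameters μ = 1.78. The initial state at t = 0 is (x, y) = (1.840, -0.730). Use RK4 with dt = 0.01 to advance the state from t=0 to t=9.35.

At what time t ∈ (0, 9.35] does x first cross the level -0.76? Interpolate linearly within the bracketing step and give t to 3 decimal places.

t = 2.159

t=0.000: state=(1.840, -0.730)
step 1 (dt=0.01): k1=(-0.730, 1.260), k2=(-0.724, 1.219), k3=(-0.724, 1.220), k4=(-0.718, 1.181); state += dt/6·(k1+2k2+2k3+k4)
t=0.010: state=(1.833, -0.718)
t=0.020: state=(1.826, -0.706)
t=0.030: state=(1.819, -0.696)
continuing one RK4 step at a time; state shown every 50 steps (Δt=0.5):
t=0.500: state=(1.539, -0.576)
t=1.000: state=(1.217, -0.748)
t=1.500: state=(0.737, -1.269)
t=2.000: state=(-0.241, -2.923)
t=2.150: state=(-0.727, -3.497)
next step: t=2.160: state=(-0.762, -3.517) — x has crossed -0.76
linear interpolation between t=2.150 (-0.72739) and t=2.160 (-0.76246) → t≈2.159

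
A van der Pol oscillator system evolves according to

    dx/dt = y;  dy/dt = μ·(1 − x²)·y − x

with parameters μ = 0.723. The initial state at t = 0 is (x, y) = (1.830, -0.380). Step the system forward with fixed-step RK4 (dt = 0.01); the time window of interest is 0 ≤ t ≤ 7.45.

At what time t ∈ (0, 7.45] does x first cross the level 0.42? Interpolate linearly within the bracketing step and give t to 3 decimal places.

t = 1.405

t=0.000: state=(1.830, -0.380)
step 1 (dt=0.01): k1=(-0.380, -1.185), k2=(-0.386, -1.175), k3=(-0.386, -1.175), k4=(-0.392, -1.165); state += dt/6·(k1+2k2+2k3+k4)
t=0.010: state=(1.826, -0.392)
t=0.020: state=(1.822, -0.403)
t=0.030: state=(1.818, -0.415)
continuing one RK4 step at a time; state shown every 25 steps (Δt=0.25):
t=0.250: state=(1.702, -0.627)
t=0.500: state=(1.521, -0.821)
t=0.750: state=(1.292, -1.011)
t=1.000: state=(1.013, -1.233)
t=1.250: state=(0.671, -1.514)
t=1.400: state=(0.429, -1.719)
next step: t=1.410: state=(0.411, -1.733) — x has crossed 0.42
linear interpolation between t=1.400 (0.42854) and t=1.410 (0.41128) → t≈1.405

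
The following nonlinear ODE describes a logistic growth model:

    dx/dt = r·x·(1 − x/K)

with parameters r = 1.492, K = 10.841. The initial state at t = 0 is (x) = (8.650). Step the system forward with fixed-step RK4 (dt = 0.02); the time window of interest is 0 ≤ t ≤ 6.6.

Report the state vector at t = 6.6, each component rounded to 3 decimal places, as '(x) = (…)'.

t=0.000: state=(8.650)
step 1 (dt=0.02): k1=(2.608), k2=(2.585), k3=(2.585), k4=(2.562); state += dt/6·(k1+2k2+2k3+k4)
t=0.020: state=(8.702)
t=0.040: state=(8.752)
t=0.060: state=(8.802)
continuing one RK4 step at a time; state shown every 25 steps (Δt=0.5):
t=0.500: state=(9.678)
t=1.000: state=(10.257)
t=1.500: state=(10.556)
t=2.000: state=(10.704)
t=2.500: state=(10.776)
t=3.000: state=(10.810)
t=3.500: state=(10.826)
t=4.000: state=(10.834)
t=4.500: state=(10.838)
t=5.000: state=(10.839)
t=5.500: state=(10.840)
t=6.000: state=(10.841)
t=6.500: state=(10.841)
t=6.600: state=(10.841)

(x) = (10.841)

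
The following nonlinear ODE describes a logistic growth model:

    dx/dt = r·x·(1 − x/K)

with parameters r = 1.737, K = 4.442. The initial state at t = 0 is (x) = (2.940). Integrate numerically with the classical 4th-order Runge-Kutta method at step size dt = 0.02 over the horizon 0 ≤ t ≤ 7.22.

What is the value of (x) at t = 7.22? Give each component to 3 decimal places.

(x) = (4.442)

t=0.000: state=(2.940)
step 1 (dt=0.02): k1=(1.727), k2=(1.717), k3=(1.717), k4=(1.707); state += dt/6·(k1+2k2+2k3+k4)
t=0.020: state=(2.974)
t=0.040: state=(3.008)
t=0.060: state=(3.042)
continuing one RK4 step at a time; state shown every 25 steps (Δt=0.5):
t=0.500: state=(3.658)
t=1.000: state=(4.075)
t=1.500: state=(4.280)
t=2.000: state=(4.373)
t=2.500: state=(4.413)
t=3.000: state=(4.430)
t=3.500: state=(4.437)
t=4.000: state=(4.440)
t=4.500: state=(4.441)
t=5.000: state=(4.442)
t=5.500: state=(4.442)
t=6.000: state=(4.442)
t=6.500: state=(4.442)
t=7.000: state=(4.442)
t=7.220: state=(4.442)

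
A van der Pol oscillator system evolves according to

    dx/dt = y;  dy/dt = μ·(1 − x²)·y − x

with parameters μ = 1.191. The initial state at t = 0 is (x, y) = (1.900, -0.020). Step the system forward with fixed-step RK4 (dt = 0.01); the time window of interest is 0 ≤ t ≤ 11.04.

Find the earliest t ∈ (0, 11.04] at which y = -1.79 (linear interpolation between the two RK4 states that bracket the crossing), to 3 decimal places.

t = 1.946

t=0.000: state=(1.900, -0.020)
step 1 (dt=0.01): k1=(-0.020, -1.838), k2=(-0.029, -1.809), k3=(-0.029, -1.810), k4=(-0.038, -1.781); state += dt/6·(k1+2k2+2k3+k4)
t=0.010: state=(1.900, -0.038)
t=0.020: state=(1.899, -0.056)
t=0.030: state=(1.899, -0.073)
continuing one RK4 step at a time; state shown every 50 steps (Δt=0.5):
t=0.500: state=(1.742, -0.505)
t=1.000: state=(1.432, -0.738)
t=1.500: state=(0.984, -1.096)
t=1.940: state=(0.371, -1.777)
next step: t=1.950: state=(0.353, -1.799) — y has crossed -1.79
linear interpolation between t=1.940 (-1.77724) and t=1.950 (-1.79937) → t≈1.946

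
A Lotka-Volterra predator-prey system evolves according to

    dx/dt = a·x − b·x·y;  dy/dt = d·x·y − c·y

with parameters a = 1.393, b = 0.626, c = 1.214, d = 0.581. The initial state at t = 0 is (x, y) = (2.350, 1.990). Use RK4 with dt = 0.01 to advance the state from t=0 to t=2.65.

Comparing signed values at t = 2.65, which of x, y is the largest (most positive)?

largest component: y

t=0.000: state=(2.350, 1.990)
step 1 (dt=0.01): k1=(0.346, 0.301), k2=(0.344, 0.303), k3=(0.344, 0.303), k4=(0.342, 0.306); state += dt/6·(k1+2k2+2k3+k4)
t=0.010: state=(2.353, 1.993)
t=0.020: state=(2.357, 1.996)
t=0.030: state=(2.360, 1.999)
continuing one RK4 step at a time; state shown every 10 steps (Δt=0.1):
t=0.100: state=(2.383, 2.022)
t=0.200: state=(2.410, 2.059)
t=0.300: state=(2.433, 2.099)
t=0.400: state=(2.449, 2.142)
t=0.500: state=(2.458, 2.188)
t=0.600: state=(2.460, 2.236)
t=0.700: state=(2.455, 2.284)
t=0.800: state=(2.442, 2.332)
t=0.900: state=(2.422, 2.379)
t=1.000: state=(2.395, 2.424)
t=1.100: state=(2.363, 2.465)
t=1.200: state=(2.325, 2.502)
t=1.300: state=(2.283, 2.533)
t=1.400: state=(2.237, 2.558)
t=1.500: state=(2.190, 2.577)
t=1.600: state=(2.141, 2.588)
t=1.700: state=(2.093, 2.592)
t=1.800: state=(2.045, 2.589)
t=1.900: state=(2.000, 2.579)
t=2.000: state=(1.957, 2.563)
t=2.100: state=(1.917, 2.540)
t=2.200: state=(1.882, 2.512)
t=2.300: state=(1.850, 2.479)
t=2.400: state=(1.823, 2.443)
t=2.500: state=(1.800, 2.404)
t=2.600: state=(1.783, 2.363)
t=2.650: state=(1.775, 2.342)
compare at T: x=1.775, y=2.342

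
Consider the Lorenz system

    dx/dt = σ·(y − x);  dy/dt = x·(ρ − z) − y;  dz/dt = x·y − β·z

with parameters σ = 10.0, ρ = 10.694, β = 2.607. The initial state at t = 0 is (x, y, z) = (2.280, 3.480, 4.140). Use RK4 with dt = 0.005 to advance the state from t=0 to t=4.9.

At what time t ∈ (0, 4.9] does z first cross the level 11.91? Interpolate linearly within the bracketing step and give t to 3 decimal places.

t = 0.399

t=0.000: state=(2.280, 3.480, 4.140)
step 1 (dt=0.005): k1=(12.000, 11.463, -2.859), k2=(11.987, 11.648, -2.669), k3=(11.992, 11.646, -2.670), k4=(11.983, 11.829, -2.479); state += dt/6·(k1+2k2+2k3+k4)
t=0.005: state=(2.340, 3.538, 4.127)
t=0.010: state=(2.400, 3.598, 4.115)
t=0.015: state=(2.460, 3.660, 4.106)
continuing one RK4 step at a time; state shown every 40 steps (Δt=0.2):
t=0.200: state=(5.143, 6.888, 5.605)
t=0.395: state=(7.725, 7.906, 11.788)
next step: t=0.400: state=(7.732, 7.821, 11.937) — z has crossed 11.91
linear interpolation between t=0.395 (11.78760) and t=0.400 (11.93686) → t≈0.399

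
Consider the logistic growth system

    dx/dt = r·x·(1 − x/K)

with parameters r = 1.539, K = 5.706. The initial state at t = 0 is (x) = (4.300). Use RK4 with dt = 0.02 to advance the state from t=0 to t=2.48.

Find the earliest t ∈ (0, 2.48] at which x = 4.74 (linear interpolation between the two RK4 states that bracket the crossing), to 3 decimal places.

t = 0.307

t=0.000: state=(4.300)
step 1 (dt=0.02): k1=(1.631), k2=(1.618), k3=(1.618), k4=(1.605); state += dt/6·(k1+2k2+2k3+k4)
t=0.020: state=(4.332)
t=0.040: state=(4.364)
t=0.060: state=(4.396)
continuing one RK4 step at a time; state shown every 5 steps (Δt=0.1):
t=0.100: state=(4.457)
t=0.200: state=(4.600)
t=0.300: state=(4.731)
next step: t=0.320: state=(4.756) — x has crossed 4.74
linear interpolation between t=0.300 (4.73109) and t=0.320 (4.75572) → t≈0.307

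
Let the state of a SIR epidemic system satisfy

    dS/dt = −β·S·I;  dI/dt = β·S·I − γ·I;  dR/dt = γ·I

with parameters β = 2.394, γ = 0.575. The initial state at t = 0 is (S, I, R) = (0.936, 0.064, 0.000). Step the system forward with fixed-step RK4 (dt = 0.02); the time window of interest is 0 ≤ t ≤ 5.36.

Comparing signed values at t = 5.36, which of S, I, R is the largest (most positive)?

largest component: R

t=0.000: state=(0.936, 0.064, 0.000)
step 1 (dt=0.02): k1=(-0.143, 0.107, 0.037), k2=(-0.146, 0.108, 0.037), k3=(-0.146, 0.108, 0.037), k4=(-0.148, 0.110, 0.038); state += dt/6·(k1+2k2+2k3+k4)
t=0.020: state=(0.933, 0.066, 0.001)
t=0.040: state=(0.930, 0.068, 0.002)
t=0.060: state=(0.927, 0.071, 0.002)
continuing one RK4 step at a time; state shown every 10 steps (Δt=0.2):
t=0.200: state=(0.903, 0.089, 0.009)
t=0.400: state=(0.859, 0.120, 0.021)
t=0.600: state=(0.803, 0.160, 0.037)
t=0.800: state=(0.736, 0.206, 0.058)
t=1.000: state=(0.659, 0.257, 0.084)
t=1.200: state=(0.576, 0.308, 0.117)
t=1.400: state=(0.491, 0.354, 0.155)
t=1.600: state=(0.411, 0.391, 0.198)
t=1.800: state=(0.338, 0.417, 0.244)
t=2.000: state=(0.276, 0.431, 0.293)
t=2.200: state=(0.224, 0.433, 0.343)
t=2.400: state=(0.183, 0.425, 0.392)
t=2.600: state=(0.150, 0.410, 0.441)
t=2.800: state=(0.123, 0.390, 0.487)
t=3.000: state=(0.103, 0.367, 0.530)
t=3.200: state=(0.087, 0.342, 0.571)
t=3.400: state=(0.074, 0.317, 0.609)
t=3.600: state=(0.064, 0.292, 0.644)
t=3.800: state=(0.056, 0.268, 0.676)
t=4.000: state=(0.050, 0.245, 0.705)
t=4.200: state=(0.044, 0.223, 0.732)
t=4.400: state=(0.040, 0.203, 0.757)
t=4.600: state=(0.037, 0.184, 0.779)
t=4.800: state=(0.034, 0.167, 0.799)
t=5.000: state=(0.031, 0.151, 0.818)
t=5.200: state=(0.029, 0.137, 0.834)
t=5.360: state=(0.028, 0.126, 0.846)
compare at T: S=0.028, I=0.126, R=0.846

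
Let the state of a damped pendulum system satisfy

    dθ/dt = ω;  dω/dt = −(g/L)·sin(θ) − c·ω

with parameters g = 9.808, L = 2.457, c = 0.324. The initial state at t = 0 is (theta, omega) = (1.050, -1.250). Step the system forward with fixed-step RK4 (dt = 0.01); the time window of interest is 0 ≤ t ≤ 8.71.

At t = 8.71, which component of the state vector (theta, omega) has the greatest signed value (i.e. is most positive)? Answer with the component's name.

t=0.000: state=(1.050, -1.250)
step 1 (dt=0.01): k1=(-1.250, -3.058), k2=(-1.265, -3.040), k3=(-1.265, -3.040), k4=(-1.280, -3.022); state += dt/6·(k1+2k2+2k3+k4)
t=0.010: state=(1.037, -1.280)
t=0.020: state=(1.024, -1.310)
t=0.030: state=(1.011, -1.340)
continuing one RK4 step at a time; state shown every 50 steps (Δt=0.5):
t=0.500: state=(0.146, -2.099)
t=1.000: state=(-0.736, -1.179)
t=1.500: state=(-0.921, 0.437)
t=2.000: state=(-0.386, 1.533)
t=2.500: state=(0.378, 1.272)
t=3.000: state=(0.720, 0.038)
t=3.500: state=(0.443, -1.040)
t=4.000: state=(-0.152, -1.140)
t=4.500: state=(-0.532, -0.284)
t=5.000: state=(-0.422, 0.666)
t=5.500: state=(0.018, 0.943)
t=6.000: state=(0.377, 0.390)
t=6.500: state=(0.370, -0.397)
t=7.000: state=(0.056, -0.744)
t=7.500: state=(-0.257, -0.415)
t=8.000: state=(-0.309, 0.209)
t=8.500: state=(-0.094, 0.568)
t=8.710: state=(0.026, 0.557)
compare at T: theta=0.026, omega=0.557

largest component: omega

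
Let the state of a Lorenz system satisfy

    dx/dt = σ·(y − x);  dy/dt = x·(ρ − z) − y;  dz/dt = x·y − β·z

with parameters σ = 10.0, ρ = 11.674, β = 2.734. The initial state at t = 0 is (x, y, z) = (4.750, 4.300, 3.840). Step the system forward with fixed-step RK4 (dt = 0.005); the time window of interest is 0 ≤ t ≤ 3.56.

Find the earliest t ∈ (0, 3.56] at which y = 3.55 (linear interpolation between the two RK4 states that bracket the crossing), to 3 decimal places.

t = 0.469

t=0.000: state=(4.750, 4.300, 3.840)
step 1 (dt=0.005): k1=(-4.500, 32.912, 9.926), k2=(-3.565, 32.623, 10.200), k3=(-3.595, 32.639, 10.205), k4=(-2.688, 32.366, 10.482); state += dt/6·(k1+2k2+2k3+k4)
t=0.005: state=(4.732, 4.463, 3.891)
t=0.010: state=(4.723, 4.624, 3.945)
t=0.015: state=(4.722, 4.782, 4.002)
continuing one RK4 step at a time; state shown every 40 steps (Δt=0.2):
t=0.200: state=(7.487, 9.313, 9.100)
t=0.400: state=(7.432, 5.384, 15.295)
t=0.465: state=(5.958, 3.628, 14.577)
next step: t=0.470: state=(5.842, 3.526, 14.484) — y has crossed 3.55
linear interpolation between t=0.465 (3.62772) and t=0.470 (3.52555) → t≈0.469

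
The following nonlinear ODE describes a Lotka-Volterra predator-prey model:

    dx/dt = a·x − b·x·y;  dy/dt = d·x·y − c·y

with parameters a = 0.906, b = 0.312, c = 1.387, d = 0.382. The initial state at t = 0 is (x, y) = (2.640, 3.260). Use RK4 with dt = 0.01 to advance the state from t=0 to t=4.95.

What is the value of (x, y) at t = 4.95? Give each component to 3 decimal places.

t=0.000: state=(2.640, 3.260)
step 1 (dt=0.01): k1=(-0.293, -1.234), k2=(-0.288, -1.233), k3=(-0.288, -1.233), k4=(-0.283, -1.233); state += dt/6·(k1+2k2+2k3+k4)
t=0.010: state=(2.637, 3.248)
t=0.020: state=(2.634, 3.235)
t=0.030: state=(2.632, 3.223)
continuing one RK4 step at a time; state shown every 20 steps (Δt=0.2):
t=0.200: state=(2.602, 3.017)
t=0.400: state=(2.602, 2.788)
t=0.600: state=(2.638, 2.581)
t=0.800: state=(2.708, 2.398)
t=1.000: state=(2.809, 2.243)
t=1.200: state=(2.939, 2.116)
t=1.400: state=(3.097, 2.019)
t=1.600: state=(3.280, 1.952)
t=1.800: state=(3.485, 1.915)
t=2.000: state=(3.708, 1.910)
t=2.200: state=(3.943, 1.938)
t=2.400: state=(4.180, 2.003)
t=2.600: state=(4.408, 2.107)
t=2.800: state=(4.613, 2.254)
t=3.000: state=(4.776, 2.446)
t=3.200: state=(4.879, 2.681)
t=3.400: state=(4.907, 2.954)
t=3.600: state=(4.846, 3.251)
t=3.800: state=(4.698, 3.549)
t=4.000: state=(4.474, 3.820)
t=4.200: state=(4.196, 4.032)
t=4.400: state=(3.893, 4.161)
t=4.600: state=(3.593, 4.197)
t=4.800: state=(3.319, 4.140)
t=4.950: state=(3.139, 4.046)

(x, y) = (3.139, 4.046)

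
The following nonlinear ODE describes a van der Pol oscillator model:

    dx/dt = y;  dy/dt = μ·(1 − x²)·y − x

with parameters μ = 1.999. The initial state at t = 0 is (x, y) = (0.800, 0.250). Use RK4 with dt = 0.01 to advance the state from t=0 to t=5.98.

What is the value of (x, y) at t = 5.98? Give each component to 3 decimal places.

(x, y) = (2.020, 0.021)

t=0.000: state=(0.800, 0.250)
step 1 (dt=0.01): k1=(0.250, -0.620), k2=(0.247, -0.625), k3=(0.247, -0.625), k4=(0.244, -0.629); state += dt/6·(k1+2k2+2k3+k4)
t=0.010: state=(0.802, 0.244)
t=0.020: state=(0.805, 0.237)
t=0.030: state=(0.807, 0.231)
continuing one RK4 step at a time; state shown every 20 steps (Δt=0.2):
t=0.200: state=(0.836, 0.110)
t=0.400: state=(0.842, -0.055)
t=0.600: state=(0.813, -0.239)
t=0.800: state=(0.745, -0.450)
t=1.000: state=(0.630, -0.709)
t=1.200: state=(0.455, -1.065)
t=1.400: state=(0.193, -1.598)
t=1.600: state=(-0.201, -2.376)
t=1.800: state=(-0.758, -3.111)
t=2.000: state=(-1.367, -2.704)
t=2.200: state=(-1.762, -1.230)
t=2.400: state=(-1.896, -0.235)
t=2.600: state=(-1.897, 0.153)
t=2.800: state=(-1.850, 0.293)
t=3.000: state=(-1.785, 0.355)
t=3.200: state=(-1.710, 0.396)
t=3.400: state=(-1.627, 0.434)
t=3.600: state=(-1.536, 0.477)
t=3.800: state=(-1.435, 0.532)
t=4.000: state=(-1.322, 0.604)
t=4.200: state=(-1.192, 0.704)
t=4.400: state=(-1.037, 0.852)
t=4.600: state=(-0.845, 1.084)
t=4.800: state=(-0.593, 1.469)
t=5.000: state=(-0.239, 2.133)
t=5.200: state=(0.285, 3.155)
t=5.400: state=(1.003, 3.807)
t=5.600: state=(1.663, 2.463)
t=5.800: state=(1.964, 0.710)
t=5.980: state=(2.020, 0.021)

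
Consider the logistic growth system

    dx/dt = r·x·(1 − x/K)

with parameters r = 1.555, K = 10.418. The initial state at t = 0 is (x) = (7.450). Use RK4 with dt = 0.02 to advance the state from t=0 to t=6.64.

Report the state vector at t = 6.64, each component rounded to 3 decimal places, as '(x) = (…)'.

t=0.000: state=(7.450)
step 1 (dt=0.02): k1=(3.300), k2=(3.278), k3=(3.278), k4=(3.256); state += dt/6·(k1+2k2+2k3+k4)
t=0.020: state=(7.516)
t=0.040: state=(7.580)
t=0.060: state=(7.644)
continuing one RK4 step at a time; state shown every 25 steps (Δt=0.5):
t=0.500: state=(8.806)
t=1.000: state=(9.609)
t=1.500: state=(10.030)
t=2.000: state=(10.236)
t=2.500: state=(10.334)
t=3.000: state=(10.379)
t=3.500: state=(10.400)
t=4.000: state=(10.410)
t=4.500: state=(10.414)
t=5.000: state=(10.416)
t=5.500: state=(10.417)
t=6.000: state=(10.418)
t=6.500: state=(10.418)
t=6.640: state=(10.418)

(x) = (10.418)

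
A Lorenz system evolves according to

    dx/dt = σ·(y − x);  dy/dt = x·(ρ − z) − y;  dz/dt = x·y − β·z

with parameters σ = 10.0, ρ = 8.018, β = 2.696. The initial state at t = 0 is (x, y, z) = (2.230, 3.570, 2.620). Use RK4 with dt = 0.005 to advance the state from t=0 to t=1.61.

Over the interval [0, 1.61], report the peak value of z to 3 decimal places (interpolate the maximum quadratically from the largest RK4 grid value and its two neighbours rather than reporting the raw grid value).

t=0.000: state=(2.230, 3.570, 2.620)
step 1 (dt=0.005): k1=(13.400, 8.468, 0.898), k2=(13.277, 8.622, 1.059), k3=(13.284, 8.619, 1.058), k4=(13.167, 8.771, 1.219); state += dt/6·(k1+2k2+2k3+k4)
t=0.005: state=(2.296, 3.613, 2.625)
t=0.010: state=(2.362, 3.658, 2.632)
t=0.015: state=(2.426, 3.704, 2.641)
continuing one RK4 step at a time; state shown every 20 steps (Δt=0.1):
t=0.100: state=(3.455, 4.654, 3.046)
t=0.200: state=(4.682, 5.918, 4.246)
t=0.300: state=(5.813, 6.752, 6.232)
t=0.400: state=(6.374, 6.484, 8.394)
t=0.500: state=(6.003, 5.204, 9.631)
t=0.600: state=(4.976, 3.841, 9.514)
t=0.700: state=(3.926, 3.024, 8.571)
t=0.800: state=(3.229, 2.740, 7.425)
t=0.900: state=(2.929, 2.804, 6.404)
t=1.000: state=(2.949, 3.100, 5.643)
t=1.100: state=(3.210, 3.572, 5.206)
t=1.200: state=(3.654, 4.169, 5.143)
t=1.300: state=(4.212, 4.794, 5.484)
t=1.400: state=(4.770, 5.277, 6.193)
t=1.500: state=(5.166, 5.424, 7.090)
t=1.600: state=(5.252, 5.163, 7.858)
t=1.610: state=(5.242, 5.118, 7.915)
largest grid value and its neighbours: z(0.535)=9.72921, z(0.540)=9.72972, z(0.545)=9.72705
parabola through these three points peaks at t≈0.538 with z≈9.72990

max z = 9.730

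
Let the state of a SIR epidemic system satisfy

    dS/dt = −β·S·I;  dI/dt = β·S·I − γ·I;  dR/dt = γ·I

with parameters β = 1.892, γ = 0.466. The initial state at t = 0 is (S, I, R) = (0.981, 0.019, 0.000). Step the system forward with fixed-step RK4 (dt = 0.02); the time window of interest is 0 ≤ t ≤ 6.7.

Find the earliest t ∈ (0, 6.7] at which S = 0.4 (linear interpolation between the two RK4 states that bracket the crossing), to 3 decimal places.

t=0.000: state=(0.981, 0.019, 0.000)
step 1 (dt=0.02): k1=(-0.035, 0.026, 0.009), k2=(-0.036, 0.027, 0.009), k3=(-0.036, 0.027, 0.009), k4=(-0.036, 0.027, 0.009); state += dt/6·(k1+2k2+2k3+k4)
t=0.020: state=(0.980, 0.020, 0.000)
t=0.040: state=(0.980, 0.020, 0.000)
t=0.060: state=(0.979, 0.021, 0.001)
continuing one RK4 step at a time; state shown every 25 steps (Δt=0.5):
t=0.500: state=(0.956, 0.038, 0.006)
t=1.000: state=(0.909, 0.072, 0.019)
t=1.500: state=(0.828, 0.131, 0.042)
t=2.000: state=(0.704, 0.214, 0.082)
t=2.500: state=(0.550, 0.307, 0.142)
t=2.980: state=(0.402, 0.378, 0.220)
next step: t=3.000: state=(0.396, 0.380, 0.223) — S has crossed 0.4
linear interpolation between t=2.980 (0.40195) and t=3.000 (0.39622) → t≈2.987

t = 2.987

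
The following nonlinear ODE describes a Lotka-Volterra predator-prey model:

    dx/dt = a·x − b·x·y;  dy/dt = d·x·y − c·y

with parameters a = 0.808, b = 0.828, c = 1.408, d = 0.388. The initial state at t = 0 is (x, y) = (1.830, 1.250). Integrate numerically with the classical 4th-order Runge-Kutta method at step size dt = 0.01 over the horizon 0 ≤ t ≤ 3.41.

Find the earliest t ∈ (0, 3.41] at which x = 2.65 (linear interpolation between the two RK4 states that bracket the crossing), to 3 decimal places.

t = 1.766

t=0.000: state=(1.830, 1.250)
step 1 (dt=0.01): k1=(-0.415, -0.872), k2=(-0.408, -0.870), k3=(-0.408, -0.870), k4=(-0.401, -0.868); state += dt/6·(k1+2k2+2k3+k4)
t=0.010: state=(1.826, 1.241)
t=0.020: state=(1.822, 1.233)
t=0.030: state=(1.818, 1.224)
continuing one RK4 step at a time; state shown every 20 steps (Δt=0.2):
t=0.200: state=(1.773, 1.084)
t=0.400: state=(1.763, 0.938)
t=0.600: state=(1.794, 0.813)
t=0.800: state=(1.859, 0.706)
t=1.000: state=(1.959, 0.618)
t=1.200: state=(2.091, 0.546)
t=1.400: state=(2.257, 0.487)
t=1.600: state=(2.457, 0.441)
t=1.760: state=(2.643, 0.413)
next step: t=1.770: state=(2.655, 0.411) — x has crossed 2.65
linear interpolation between t=1.760 (2.64267) and t=1.770 (2.65504) → t≈1.766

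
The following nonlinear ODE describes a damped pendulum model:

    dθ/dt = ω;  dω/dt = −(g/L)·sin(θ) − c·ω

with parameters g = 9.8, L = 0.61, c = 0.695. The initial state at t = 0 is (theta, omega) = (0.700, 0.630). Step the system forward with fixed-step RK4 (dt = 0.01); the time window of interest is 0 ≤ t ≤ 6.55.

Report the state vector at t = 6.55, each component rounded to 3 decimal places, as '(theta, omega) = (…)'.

t=0.000: state=(0.700, 0.630)
step 1 (dt=0.01): k1=(0.630, -10.788), k2=(0.576, -10.789), k3=(0.576, -10.785), k4=(0.522, -10.783); state += dt/6·(k1+2k2+2k3+k4)
t=0.010: state=(0.706, 0.522)
t=0.020: state=(0.710, 0.414)
t=0.030: state=(0.714, 0.307)
continuing one RK4 step at a time; state shown every 25 steps (Δt=0.25):
t=0.250: state=(0.540, -1.751)
t=0.500: state=(-0.029, -2.411)
t=0.750: state=(-0.483, -0.970)
t=1.000: state=(-0.470, 1.010)
t=1.250: state=(-0.074, 1.875)
t=1.500: state=(0.321, 1.039)
t=1.750: state=(0.385, -0.517)
t=2.000: state=(0.120, -1.405)
t=2.250: state=(-0.204, -0.976)
t=2.500: state=(-0.305, 0.200)
t=2.750: state=(-0.135, 1.023)
t=3.000: state=(0.122, 0.857)
t=3.250: state=(0.234, -0.004)
t=3.500: state=(0.132, -0.724)
t=3.750: state=(-0.065, -0.720)
t=4.000: state=(-0.176, -0.109)
t=4.250: state=(-0.121, 0.497)
t=4.500: state=(0.028, 0.587)
t=4.750: state=(0.129, 0.166)
t=5.000: state=(0.105, -0.328)
t=5.250: state=(-0.004, -0.466)
t=5.500: state=(-0.092, -0.188)
t=5.750: state=(-0.088, 0.205)
t=6.000: state=(-0.010, 0.362)
t=6.250: state=(0.064, 0.188)
t=6.500: state=(0.072, -0.118)
t=6.550: state=(0.065, -0.168)

(theta, omega) = (0.065, -0.168)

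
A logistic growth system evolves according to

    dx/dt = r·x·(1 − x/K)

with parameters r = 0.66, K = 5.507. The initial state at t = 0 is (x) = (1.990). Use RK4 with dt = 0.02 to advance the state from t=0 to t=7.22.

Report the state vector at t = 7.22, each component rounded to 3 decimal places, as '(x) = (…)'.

t=0.000: state=(1.990)
step 1 (dt=0.02): k1=(0.839), k2=(0.840), k3=(0.840), k4=(0.842); state += dt/6·(k1+2k2+2k3+k4)
t=0.020: state=(2.007)
t=0.040: state=(2.024)
t=0.060: state=(2.041)
continuing one RK4 step at a time; state shown every 25 steps (Δt=0.5):
t=0.500: state=(2.425)
t=1.000: state=(2.878)
t=1.500: state=(3.324)
t=2.000: state=(3.741)
t=2.500: state=(4.111)
t=3.000: state=(4.427)
t=3.500: state=(4.685)
t=4.000: state=(4.890)
t=4.500: state=(5.049)
t=5.000: state=(5.170)
t=5.500: state=(5.260)
t=6.000: state=(5.328)
t=6.500: state=(5.377)
t=7.000: state=(5.413)
t=7.220: state=(5.425)

(x) = (5.425)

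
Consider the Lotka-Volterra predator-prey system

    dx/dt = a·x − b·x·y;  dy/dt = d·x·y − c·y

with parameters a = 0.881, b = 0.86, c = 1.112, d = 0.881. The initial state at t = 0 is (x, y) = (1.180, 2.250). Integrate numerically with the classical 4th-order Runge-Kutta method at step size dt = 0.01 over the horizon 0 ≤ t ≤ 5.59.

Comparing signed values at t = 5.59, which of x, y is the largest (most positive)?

largest component: x

t=0.000: state=(1.180, 2.250)
step 1 (dt=0.01): k1=(-1.244, -0.163), k2=(-1.236, -0.175), k3=(-1.236, -0.175), k4=(-1.229, -0.187); state += dt/6·(k1+2k2+2k3+k4)
t=0.010: state=(1.168, 2.248)
t=0.020: state=(1.155, 2.246)
t=0.030: state=(1.143, 2.244)
continuing one RK4 step at a time; state shown every 20 steps (Δt=0.2):
t=0.200: state=(0.961, 2.173)
t=0.400: state=(0.798, 2.030)
t=0.600: state=(0.681, 1.850)
t=0.800: state=(0.601, 1.658)
t=1.000: state=(0.548, 1.468)
t=1.200: state=(0.516, 1.290)
t=1.400: state=(0.499, 1.129)
t=1.600: state=(0.497, 0.987)
t=1.800: state=(0.505, 0.863)
t=2.000: state=(0.525, 0.756)
t=2.200: state=(0.554, 0.666)
t=2.400: state=(0.593, 0.590)
t=2.600: state=(0.643, 0.526)
t=2.800: state=(0.703, 0.474)
t=3.000: state=(0.776, 0.432)
t=3.200: state=(0.862, 0.400)
t=3.400: state=(0.961, 0.376)
t=3.600: state=(1.077, 0.360)
t=3.800: state=(1.208, 0.352)
t=4.000: state=(1.356, 0.354)
t=4.200: state=(1.520, 0.365)
t=4.400: state=(1.700, 0.388)
t=4.600: state=(1.891, 0.426)
t=4.800: state=(2.087, 0.484)
t=5.000: state=(2.274, 0.569)
t=5.200: state=(2.436, 0.690)
t=5.400: state=(2.545, 0.858)
t=5.590: state=(2.572, 1.067)
compare at T: x=2.572, y=1.067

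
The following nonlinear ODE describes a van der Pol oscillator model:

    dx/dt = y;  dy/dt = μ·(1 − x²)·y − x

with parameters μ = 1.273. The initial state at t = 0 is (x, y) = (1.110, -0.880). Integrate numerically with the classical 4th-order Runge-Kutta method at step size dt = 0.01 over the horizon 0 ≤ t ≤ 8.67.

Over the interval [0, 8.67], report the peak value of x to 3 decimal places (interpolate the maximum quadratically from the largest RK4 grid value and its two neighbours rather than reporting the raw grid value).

max x = 2.012

t=0.000: state=(1.110, -0.880)
step 1 (dt=0.01): k1=(-0.880, -0.850), k2=(-0.884, -0.855), k3=(-0.884, -0.855), k4=(-0.889, -0.861); state += dt/6·(k1+2k2+2k3+k4)
t=0.010: state=(1.101, -0.889)
t=0.020: state=(1.092, -0.897)
t=0.030: state=(1.083, -0.906)
continuing one RK4 step at a time; state shown every 50 steps (Δt=0.5):
t=0.500: state=(0.531, -1.524)
t=1.000: state=(-0.534, -2.778)
t=1.500: state=(-1.778, -1.435)
t=2.000: state=(-1.983, 0.204)
t=2.500: state=(-1.787, 0.514)
t=3.000: state=(-1.487, 0.692)
t=3.500: state=(-1.075, 0.995)
t=4.000: state=(-0.424, 1.718)
t=4.500: state=(0.760, 2.951)
t=5.000: state=(1.891, 0.999)
t=5.500: state=(1.977, -0.293)
t=6.000: state=(1.758, -0.538)
t=6.500: state=(1.447, -0.718)
t=7.000: state=(1.016, -1.049)
t=7.500: state=(0.321, -1.853)
t=8.000: state=(-0.932, -2.964)
t=8.500: state=(-1.941, -0.718)
t=8.670: state=(-2.009, -0.132)
largest grid value and its neighbours: x(5.280)=2.01220, x(5.290)=2.01223, x(5.300)=2.01206
parabola through these three points peaks at t≈5.287 with x≈2.01224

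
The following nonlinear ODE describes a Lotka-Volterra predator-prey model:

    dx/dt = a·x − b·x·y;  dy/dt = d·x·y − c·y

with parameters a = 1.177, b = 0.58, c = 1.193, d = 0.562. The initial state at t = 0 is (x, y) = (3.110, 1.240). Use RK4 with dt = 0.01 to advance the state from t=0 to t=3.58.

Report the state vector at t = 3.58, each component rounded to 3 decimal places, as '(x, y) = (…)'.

(x, y) = (1.183, 1.485)

t=0.000: state=(3.110, 1.240)
step 1 (dt=0.01): k1=(1.424, 0.688), k2=(1.421, 0.695), k3=(1.421, 0.695), k4=(1.418, 0.702); state += dt/6·(k1+2k2+2k3+k4)
t=0.010: state=(3.124, 1.247)
t=0.020: state=(3.138, 1.254)
t=0.030: state=(3.152, 1.261)
continuing one RK4 step at a time; state shown every 20 steps (Δt=0.2):
t=0.200: state=(3.377, 1.407)
t=0.400: state=(3.584, 1.640)
t=0.600: state=(3.686, 1.946)
t=0.800: state=(3.644, 2.318)
t=1.000: state=(3.442, 2.724)
t=1.200: state=(3.105, 3.103)
t=1.400: state=(2.693, 3.387)
t=1.600: state=(2.279, 3.527)
t=1.800: state=(1.914, 3.515)
t=2.000: state=(1.623, 3.375)
t=2.200: state=(1.405, 3.150)
t=2.400: state=(1.253, 2.879)
t=2.600: state=(1.155, 2.596)
t=2.800: state=(1.099, 2.320)
t=3.000: state=(1.078, 2.065)
t=3.200: state=(1.089, 1.836)
t=3.400: state=(1.126, 1.638)
t=3.580: state=(1.183, 1.485)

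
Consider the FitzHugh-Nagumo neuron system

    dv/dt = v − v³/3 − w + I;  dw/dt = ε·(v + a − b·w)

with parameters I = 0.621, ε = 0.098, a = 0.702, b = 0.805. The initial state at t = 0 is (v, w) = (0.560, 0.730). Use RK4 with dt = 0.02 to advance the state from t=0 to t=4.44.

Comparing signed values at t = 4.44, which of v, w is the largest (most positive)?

t=0.000: state=(0.560, 0.730)
step 1 (dt=0.02): k1=(0.392, 0.066), k2=(0.394, 0.066), k3=(0.394, 0.066), k4=(0.397, 0.067); state += dt/6·(k1+2k2+2k3+k4)
t=0.020: state=(0.568, 0.731)
t=0.040: state=(0.576, 0.733)
t=0.060: state=(0.584, 0.734)
continuing one RK4 step at a time; state shown every 10 steps (Δt=0.2):
t=0.200: state=(0.642, 0.744)
t=0.400: state=(0.732, 0.759)
t=0.600: state=(0.827, 0.776)
t=0.800: state=(0.924, 0.795)
t=1.000: state=(1.021, 0.815)
t=1.200: state=(1.112, 0.836)
t=1.400: state=(1.195, 0.859)
t=1.600: state=(1.266, 0.884)
t=1.800: state=(1.325, 0.909)
t=2.000: state=(1.371, 0.934)
t=2.200: state=(1.405, 0.960)
t=2.400: state=(1.428, 0.987)
t=2.600: state=(1.442, 1.013)
t=2.800: state=(1.449, 1.039)
t=3.000: state=(1.450, 1.064)
t=3.200: state=(1.446, 1.089)
t=3.400: state=(1.438, 1.114)
t=3.600: state=(1.427, 1.138)
t=3.800: state=(1.415, 1.162)
t=4.000: state=(1.400, 1.184)
t=4.200: state=(1.384, 1.207)
t=4.400: state=(1.366, 1.228)
t=4.440: state=(1.362, 1.232)
compare at T: v=1.362, w=1.232

largest component: v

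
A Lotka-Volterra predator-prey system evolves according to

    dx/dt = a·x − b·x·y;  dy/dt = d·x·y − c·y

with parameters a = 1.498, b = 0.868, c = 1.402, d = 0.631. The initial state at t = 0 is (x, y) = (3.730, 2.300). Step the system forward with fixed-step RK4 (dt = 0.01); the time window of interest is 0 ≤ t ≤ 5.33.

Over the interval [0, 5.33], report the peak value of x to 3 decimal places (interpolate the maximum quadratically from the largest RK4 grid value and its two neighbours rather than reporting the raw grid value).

t=0.000: state=(3.730, 2.300)
step 1 (dt=0.01): k1=(-1.859, 2.189), k2=(-1.890, 2.186), k3=(-1.890, 2.185), k4=(-1.920, 2.182); state += dt/6·(k1+2k2+2k3+k4)
t=0.010: state=(3.711, 2.322)
t=0.020: state=(3.692, 2.344)
t=0.030: state=(3.672, 2.365)
continuing one RK4 step at a time; state shown every 20 steps (Δt=0.2):
t=0.200: state=(3.255, 2.705)
t=0.400: state=(2.676, 2.972)
t=0.600: state=(2.137, 3.039)
t=0.800: state=(1.714, 2.924)
t=1.000: state=(1.419, 2.688)
t=1.200: state=(1.231, 2.398)
t=1.400: state=(1.124, 2.101)
t=1.600: state=(1.080, 1.823)
t=1.800: state=(1.085, 1.578)
t=2.000: state=(1.134, 1.371)
t=2.200: state=(1.225, 1.201)
t=2.400: state=(1.358, 1.067)
t=2.600: state=(1.536, 0.968)
t=2.800: state=(1.763, 0.900)
t=3.000: state=(2.043, 0.864)
t=3.200: state=(2.374, 0.862)
t=3.400: state=(2.751, 0.899)
t=3.600: state=(3.154, 0.986)
t=3.800: state=(3.543, 1.137)
t=4.000: state=(3.851, 1.372)
t=4.200: state=(3.984, 1.703)
t=4.400: state=(3.862, 2.117)
t=4.600: state=(3.475, 2.547)
t=4.800: state=(2.920, 2.884)
t=5.000: state=(2.350, 3.036)
t=5.200: state=(1.874, 2.991)
t=5.330: state=(1.634, 2.877)
largest grid value and its neighbours: x(4.200)=3.98438, x(4.210)=3.98485, x(4.220)=3.98464
parabola through these three points peaks at t≈4.212 with x≈3.98486

max x = 3.985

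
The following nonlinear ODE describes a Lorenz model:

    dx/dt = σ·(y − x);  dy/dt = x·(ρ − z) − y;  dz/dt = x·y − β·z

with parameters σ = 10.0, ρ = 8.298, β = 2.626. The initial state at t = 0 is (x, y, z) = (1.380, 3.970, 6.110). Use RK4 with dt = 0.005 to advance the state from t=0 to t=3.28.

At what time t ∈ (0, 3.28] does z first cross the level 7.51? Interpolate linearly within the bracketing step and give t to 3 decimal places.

t=0.000: state=(1.380, 3.970, 6.110)
step 1 (dt=0.005): k1=(25.900, -0.951, -10.566), k2=(25.229, -0.768, -10.243), k3=(25.250, -0.774, -10.251), k4=(24.599, -0.593, -9.936); state += dt/6·(k1+2k2+2k3+k4)
t=0.005: state=(1.506, 3.966, 6.059)
t=0.010: state=(1.626, 3.964, 6.011)
t=0.015: state=(1.740, 3.964, 5.965)
continuing one RK4 step at a time; state shown every 40 steps (Δt=0.2):
t=0.200: state=(3.950, 4.698, 5.654)
t=0.400: state=(5.116, 5.477, 7.123)
t=0.440: state=(5.234, 5.463, 7.490)
next step: t=0.445: state=(5.245, 5.457, 7.534) — z has crossed 7.51
linear interpolation between t=0.440 (7.48966) and t=0.445 (7.53408) → t≈0.442

t = 0.442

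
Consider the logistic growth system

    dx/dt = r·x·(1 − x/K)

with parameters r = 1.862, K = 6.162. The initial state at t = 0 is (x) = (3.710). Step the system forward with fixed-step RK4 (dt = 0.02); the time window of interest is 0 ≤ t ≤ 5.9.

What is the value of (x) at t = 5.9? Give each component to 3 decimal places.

t=0.000: state=(3.710)
step 1 (dt=0.02): k1=(2.749), k2=(2.738), k3=(2.738), k4=(2.727); state += dt/6·(k1+2k2+2k3+k4)
t=0.020: state=(3.765)
t=0.040: state=(3.819)
t=0.060: state=(3.873)
continuing one RK4 step at a time; state shown every 10 steps (Δt=0.2):
t=0.200: state=(4.234)
t=0.400: state=(4.690)
t=0.600: state=(5.066)
t=0.800: state=(5.363)
t=1.000: state=(5.588)
t=1.200: state=(5.755)
t=1.400: state=(5.876)
t=1.600: state=(5.962)
t=1.800: state=(6.023)
t=2.000: state=(6.065)
t=2.200: state=(6.095)
t=2.400: state=(6.116)
t=2.600: state=(6.130)
t=2.800: state=(6.140)
t=3.000: state=(6.147)
t=3.200: state=(6.151)
t=3.400: state=(6.155)
t=3.600: state=(6.157)
t=3.800: state=(6.159)
t=4.000: state=(6.160)
t=4.200: state=(6.160)
t=4.400: state=(6.161)
t=4.600: state=(6.161)
t=4.800: state=(6.161)
t=5.000: state=(6.162)
t=5.200: state=(6.162)
t=5.400: state=(6.162)
t=5.600: state=(6.162)
t=5.800: state=(6.162)
t=5.900: state=(6.162)

(x) = (6.162)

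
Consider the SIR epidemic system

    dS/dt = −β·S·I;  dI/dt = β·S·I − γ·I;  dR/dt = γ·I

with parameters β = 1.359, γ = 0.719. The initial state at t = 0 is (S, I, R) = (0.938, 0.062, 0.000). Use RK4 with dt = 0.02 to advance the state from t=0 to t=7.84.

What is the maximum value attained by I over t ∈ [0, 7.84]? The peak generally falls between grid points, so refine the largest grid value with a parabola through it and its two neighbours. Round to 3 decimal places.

max I = 0.168

t=0.000: state=(0.938, 0.062, 0.000)
step 1 (dt=0.02): k1=(-0.079, 0.034, 0.045), k2=(-0.079, 0.035, 0.045), k3=(-0.079, 0.035, 0.045), k4=(-0.080, 0.035, 0.045); state += dt/6·(k1+2k2+2k3+k4)
t=0.020: state=(0.936, 0.063, 0.001)
t=0.040: state=(0.935, 0.063, 0.002)
t=0.060: state=(0.933, 0.064, 0.003)
continuing one RK4 step at a time; state shown every 25 steps (Δt=0.5):
t=0.500: state=(0.894, 0.081, 0.026)
t=1.000: state=(0.840, 0.102, 0.058)
t=1.500: state=(0.778, 0.123, 0.099)
t=2.000: state=(0.711, 0.142, 0.146)
t=2.500: state=(0.642, 0.157, 0.200)
t=3.000: state=(0.575, 0.166, 0.259)
t=3.500: state=(0.513, 0.168, 0.319)
t=4.000: state=(0.459, 0.163, 0.379)
t=4.500: state=(0.412, 0.153, 0.435)
t=5.000: state=(0.373, 0.139, 0.488)
t=5.500: state=(0.341, 0.124, 0.535)
t=6.000: state=(0.315, 0.108, 0.577)
t=6.500: state=(0.295, 0.093, 0.613)
t=7.000: state=(0.278, 0.079, 0.644)
t=7.500: state=(0.265, 0.066, 0.669)
t=7.840: state=(0.257, 0.058, 0.685)
largest grid value and its neighbours: I(3.340)=0.16796, I(3.360)=0.16797, I(3.380)=0.16797
parabola through these three points peaks at t≈3.367 with I≈0.16797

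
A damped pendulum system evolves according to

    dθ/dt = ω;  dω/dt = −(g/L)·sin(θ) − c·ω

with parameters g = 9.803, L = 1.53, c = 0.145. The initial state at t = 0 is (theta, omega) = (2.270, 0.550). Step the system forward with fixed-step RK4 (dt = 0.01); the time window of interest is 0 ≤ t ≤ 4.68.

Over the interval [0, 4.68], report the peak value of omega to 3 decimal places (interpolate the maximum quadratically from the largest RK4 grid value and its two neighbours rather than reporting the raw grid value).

max omega = 3.967

t=0.000: state=(2.270, 0.550)
step 1 (dt=0.01): k1=(0.550, -4.984), k2=(0.525, -4.969), k3=(0.525, -4.969), k4=(0.500, -4.955); state += dt/6·(k1+2k2+2k3+k4)
t=0.010: state=(2.275, 0.500)
t=0.020: state=(2.280, 0.451)
t=0.030: state=(2.284, 0.402)
continuing one RK4 step at a time; state shown every 20 steps (Δt=0.2):
t=0.200: state=(2.283, -0.414)
t=0.400: state=(2.102, -1.415)
t=0.600: state=(1.707, -2.553)
t=0.800: state=(1.079, -3.706)
t=1.000: state=(0.257, -4.370)
t=1.200: state=(-0.600, -4.026)
t=1.400: state=(-1.299, -2.890)
t=1.600: state=(-1.744, -1.555)
t=1.800: state=(-1.928, -0.301)
t=2.000: state=(-1.868, 0.895)
t=2.200: state=(-1.568, 2.110)
t=2.400: state=(-1.028, 3.257)
t=2.600: state=(-0.296, 3.933)
t=2.800: state=(0.483, 3.698)
t=3.000: state=(1.130, 2.680)
t=3.200: state=(1.537, 1.378)
t=3.400: state=(1.682, 0.079)
t=3.600: state=(1.571, -1.181)
t=3.800: state=(1.213, -2.388)
t=4.000: state=(0.634, -3.324)
t=4.200: state=(-0.071, -3.575)
t=4.400: state=(-0.738, -2.972)
t=4.600: state=(-1.224, -1.834)
t=4.680: state=(-1.350, -1.323)
largest grid value and its neighbours: omega(2.640)=3.96493, omega(2.650)=3.96674, omega(2.660)=3.96601
parabola through these three points peaks at t≈2.652 with omega≈3.96680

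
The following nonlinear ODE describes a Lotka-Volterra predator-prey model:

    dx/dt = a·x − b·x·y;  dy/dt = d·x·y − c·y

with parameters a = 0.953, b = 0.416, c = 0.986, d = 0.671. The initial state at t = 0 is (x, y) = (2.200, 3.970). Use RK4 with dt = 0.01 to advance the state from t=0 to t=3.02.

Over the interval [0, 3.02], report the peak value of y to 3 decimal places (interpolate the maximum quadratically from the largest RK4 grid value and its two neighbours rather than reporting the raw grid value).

t=0.000: state=(2.200, 3.970)
step 1 (dt=0.01): k1=(-1.537, 1.946), k2=(-1.540, 1.930), k3=(-1.540, 1.930), k4=(-1.544, 1.914); state += dt/6·(k1+2k2+2k3+k4)
t=0.010: state=(2.185, 3.989)
t=0.020: state=(2.169, 4.008)
t=0.030: state=(2.154, 4.027)
continuing one RK4 step at a time; state shown every 10 steps (Δt=0.1):
t=0.100: state=(2.044, 4.148)
t=0.200: state=(1.886, 4.288)
t=0.300: state=(1.732, 4.387)
t=0.400: state=(1.585, 4.442)
t=0.500: state=(1.449, 4.456)
t=0.600: state=(1.325, 4.431)
t=0.700: state=(1.213, 4.372)
t=0.800: state=(1.114, 4.283)
t=0.900: state=(1.028, 4.170)
t=1.000: state=(0.953, 4.038)
t=1.100: state=(0.889, 3.891)
t=1.200: state=(0.835, 3.736)
t=1.300: state=(0.789, 3.574)
t=1.400: state=(0.750, 3.410)
t=1.500: state=(0.718, 3.246)
t=1.600: state=(0.693, 3.084)
t=1.700: state=(0.673, 2.925)
t=1.800: state=(0.657, 2.771)
t=1.900: state=(0.646, 2.623)
t=2.000: state=(0.639, 2.482)
t=2.100: state=(0.636, 2.347)
t=2.200: state=(0.636, 2.219)
t=2.300: state=(0.640, 2.099)
t=2.400: state=(0.646, 1.985)
t=2.500: state=(0.656, 1.879)
t=2.600: state=(0.669, 1.780)
t=2.700: state=(0.684, 1.688)
t=2.800: state=(0.703, 1.602)
t=2.900: state=(0.725, 1.523)
t=3.000: state=(0.749, 1.450)
t=3.020: state=(0.755, 1.436)
largest grid value and its neighbours: y(0.470)=4.45639, y(0.480)=4.45676, y(0.490)=4.45674
parabola through these three points peaks at t≈0.484 with y≈4.45680

max y = 4.457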